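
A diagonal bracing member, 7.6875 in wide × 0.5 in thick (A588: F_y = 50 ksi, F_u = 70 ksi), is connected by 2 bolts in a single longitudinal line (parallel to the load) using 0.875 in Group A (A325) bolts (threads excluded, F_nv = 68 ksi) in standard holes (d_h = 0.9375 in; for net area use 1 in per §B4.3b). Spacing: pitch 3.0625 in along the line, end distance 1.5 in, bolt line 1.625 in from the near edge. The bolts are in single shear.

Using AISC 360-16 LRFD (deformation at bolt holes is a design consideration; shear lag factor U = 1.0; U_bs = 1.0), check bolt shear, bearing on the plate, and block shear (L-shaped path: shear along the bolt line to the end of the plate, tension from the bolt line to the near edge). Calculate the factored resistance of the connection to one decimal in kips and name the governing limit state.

Bolt shear: A_b = π(0.875)²/4 = 0.60132 in². φR_n = 0.75 × 68 × 0.60132 × 2 × 1 = 61.3 kips.
Bearing (0.5 in plate, F_u = 70 ksi): end bolts L_c = 1.5 − 0.9375/2 = 1.03125, R_n = min(1.2×1.03125×0.5×70, 2.4×0.875×0.5×70) = 43.313 kips/bolt; interior L_c = 3.0625 − 0.9375 = 2.125, R_n = 73.5 kips/bolt. φR_n = 0.75 × (1×43.313 + 1×73.5) = 87.6 kips.
Block shear: shear path 1×[1.5+1×3.0625] = 1×4.5625 in, A_gv = 2.2813, A_nv = 1×(4.5625 − 1.5×1)×0.5 = 1.5313 in²; tension to near edge: (1.625 − 0.5×1)×0.5 = 0.5625 in². R_n = min(0.6×70×1.5313, 0.6×50×2.2813) + 1.0×70×0.5625 = min(64.315, 68.439) + 39.375 = 103.69 kips. φR_n = 0.75 × 103.69 = 77.8 kips.
Governing: min(61.3, 87.6, 77.8) = 61.3 kips → bolt shear.

61.3 kips (bolt shear governs)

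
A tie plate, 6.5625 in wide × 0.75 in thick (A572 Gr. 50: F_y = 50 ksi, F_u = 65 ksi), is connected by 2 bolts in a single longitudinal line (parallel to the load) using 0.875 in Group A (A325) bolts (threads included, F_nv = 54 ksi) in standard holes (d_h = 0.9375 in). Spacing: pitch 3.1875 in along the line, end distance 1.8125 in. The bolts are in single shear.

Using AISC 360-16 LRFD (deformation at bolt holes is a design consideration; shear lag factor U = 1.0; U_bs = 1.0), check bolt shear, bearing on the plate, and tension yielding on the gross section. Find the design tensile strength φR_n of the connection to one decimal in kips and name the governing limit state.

Bolt shear: A_b = π(0.875)²/4 = 0.60132 in². φR_n = 0.75 × 54 × 0.60132 × 2 × 1 = 48.7 kips.
Bearing (0.75 in plate, F_u = 65 ksi): end bolts L_c = 1.8125 − 0.9375/2 = 1.34375, R_n = min(1.2×1.34375×0.75×65, 2.4×0.875×0.75×65) = 78.609 kips/bolt; interior L_c = 3.1875 − 0.9375 = 2.25, R_n = 102.38 kips/bolt. φR_n = 0.75 × (1×78.609 + 1×102.38) = 135.7 kips.
Tension yield (gross): A_g = 6.5625×0.75 = 4.9219 in². φR_n = 0.90 × 50 × 4.9219 = 221.5 kips.
Governing: min(48.7, 135.7, 221.5) = 48.7 kips → bolt shear.

48.7 kips (bolt shear governs)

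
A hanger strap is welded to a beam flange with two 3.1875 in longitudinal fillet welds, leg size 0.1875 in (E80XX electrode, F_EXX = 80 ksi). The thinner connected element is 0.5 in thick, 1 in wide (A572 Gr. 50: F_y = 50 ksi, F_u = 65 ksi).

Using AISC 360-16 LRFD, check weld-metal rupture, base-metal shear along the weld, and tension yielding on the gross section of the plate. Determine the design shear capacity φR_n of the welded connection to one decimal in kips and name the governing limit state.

22.5 kips (gross-section yield governs)

Weld metal: throat = 0.707×0.1875 = 0.13256 in, L = 2×3.1875 = 6.375 in. φR_n = 0.75 × 0.6 × 80 × 0.13256 × 6.375 = 30.4 kips.
Base metal shear (0.5 in plate): yield φR_n = 1.0×0.6×50×0.5×6.375 = 95.6 kips; rupture φR_n = 0.75×0.6×65×0.5×6.375 = 93.2 kips; take 93.2 kips (rupture).
Tension yield (gross): A_g = 1×0.5 = 0.5 in². φR_n = 0.90 × 50 × 0.5 = 22.5 kips.
Governing: min(30.4, 93.2, 22.5) = 22.5 kips → gross-section yield.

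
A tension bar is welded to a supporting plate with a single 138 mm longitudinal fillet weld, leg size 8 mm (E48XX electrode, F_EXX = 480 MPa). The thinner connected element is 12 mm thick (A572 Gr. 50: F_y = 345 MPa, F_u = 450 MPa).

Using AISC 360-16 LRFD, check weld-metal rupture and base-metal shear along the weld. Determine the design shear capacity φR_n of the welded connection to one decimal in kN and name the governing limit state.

168.6 kN (weld metal governs)

Weld metal: throat = 0.707×8 = 5.656 mm, L = 138 mm. φR_n = 0.75 × 0.6 × 480 × 5.656 × 138 = 168.6 kN.
Base metal shear (12 mm plate): yield φR_n = 1.0×0.6×345×12×138 = 342.8 kN; rupture φR_n = 0.75×0.6×450×12×138 = 335.3 kN; take 335.3 kN (rupture).
Governing: min(168.6, 335.3) = 168.6 kN → weld metal.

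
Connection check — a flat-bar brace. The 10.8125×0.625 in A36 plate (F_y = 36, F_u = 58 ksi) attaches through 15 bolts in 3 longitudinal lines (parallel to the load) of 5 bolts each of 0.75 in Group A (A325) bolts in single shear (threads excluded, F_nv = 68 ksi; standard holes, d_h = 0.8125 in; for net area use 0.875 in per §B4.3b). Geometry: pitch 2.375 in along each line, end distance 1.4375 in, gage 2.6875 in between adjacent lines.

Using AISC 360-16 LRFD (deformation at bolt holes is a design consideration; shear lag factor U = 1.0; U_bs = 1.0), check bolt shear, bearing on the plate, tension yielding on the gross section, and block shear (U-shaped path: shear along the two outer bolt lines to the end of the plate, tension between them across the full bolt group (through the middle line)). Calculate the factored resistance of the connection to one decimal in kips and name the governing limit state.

219.0 kips (gross-section yield governs)

Bolt shear: A_b = π(0.75)²/4 = 0.44179 in². φR_n = 0.75 × 68 × 0.44179 × 15 × 1 = 338.0 kips.
Bearing (0.625 in plate, F_u = 58 ksi): end bolts L_c = 1.4375 − 0.8125/2 = 1.03125, R_n = min(1.2×1.03125×0.625×58, 2.4×0.75×0.625×58) = 44.859 kips/bolt; interior L_c = 2.375 − 0.8125 = 1.5625, R_n = 65.25 kips/bolt. φR_n = 0.75 × (3×44.859 + 12×65.25) = 688.2 kips.
Tension yield (gross): A_g = 10.8125×0.625 = 6.7578 in². φR_n = 0.90 × 36 × 6.7578 = 219.0 kips.
Block shear: shear path 2×[1.4375+4×2.375] = 2×10.9375 in, A_gv = 13.672, A_nv = 2×(10.9375 − 4.5×0.875)×0.625 = 8.75 in²; tension across gage: (5.375 − 2×0.875)×0.625 = 2.2656 in². R_n = min(0.6×58×8.75, 0.6×36×13.672) + 1.0×58×2.2656 = min(304.5, 295.32) + 131.4 = 426.72 kips. φR_n = 0.75 × 426.72 = 320.0 kips.
Governing: min(338.0, 688.2, 219.0, 320.0) = 219.0 kips → gross-section yield.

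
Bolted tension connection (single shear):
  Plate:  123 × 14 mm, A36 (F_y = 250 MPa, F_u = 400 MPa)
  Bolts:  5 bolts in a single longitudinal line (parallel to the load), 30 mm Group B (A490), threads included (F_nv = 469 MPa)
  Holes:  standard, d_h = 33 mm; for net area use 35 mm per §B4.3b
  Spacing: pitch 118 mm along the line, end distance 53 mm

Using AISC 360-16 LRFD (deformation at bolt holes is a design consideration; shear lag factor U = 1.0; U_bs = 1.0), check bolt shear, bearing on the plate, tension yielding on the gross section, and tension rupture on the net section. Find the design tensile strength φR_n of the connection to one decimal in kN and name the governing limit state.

Bolt shear: A_b = π(30)²/4 = 706.86 mm². φR_n = 0.75 × 469 × 706.86 × 5 × 1 = 1243.2 kN.
Bearing (14 mm plate, F_u = 400 MPa): end bolts L_c = 53 − 33/2 = 36.5, R_n = min(1.2×36.5×14×400, 2.4×30×14×400) = 245.28 kN/bolt; interior L_c = 118 − 33 = 85, R_n = 403.2 kN/bolt. φR_n = 0.75 × (1×245.28 + 4×403.2) = 1393.6 kN.
Tension yield (gross): A_g = 123×14 = 1722 mm². φR_n = 0.90 × 250 × 1722 = 387.5 kN.
Tension rupture (net): A_n = (123 − 1×35)×14 = 1232 mm² (U = 1.0, A_e = A_n). φR_n = 0.75 × 400 × 1232 = 369.6 kN.
Governing: min(1243.2, 1393.6, 387.5, 369.6) = 369.6 kN → net-section rupture.

369.6 kN (net-section rupture governs)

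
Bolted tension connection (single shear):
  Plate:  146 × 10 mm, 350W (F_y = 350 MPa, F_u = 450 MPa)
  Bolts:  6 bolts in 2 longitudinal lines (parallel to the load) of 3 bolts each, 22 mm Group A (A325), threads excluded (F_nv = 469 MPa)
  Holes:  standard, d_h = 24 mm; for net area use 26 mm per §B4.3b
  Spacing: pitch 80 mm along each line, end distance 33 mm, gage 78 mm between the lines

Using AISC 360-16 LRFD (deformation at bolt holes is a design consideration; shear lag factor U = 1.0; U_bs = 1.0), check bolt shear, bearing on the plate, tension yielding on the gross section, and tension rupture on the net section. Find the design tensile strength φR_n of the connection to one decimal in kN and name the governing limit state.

317.3 kN (net-section rupture governs)

Bolt shear: A_b = π(22)²/4 = 380.13 mm². φR_n = 0.75 × 469 × 380.13 × 6 × 1 = 802.3 kN.
Bearing (10 mm plate, F_u = 450 MPa): end bolts L_c = 33 − 24/2 = 21, R_n = min(1.2×21×10×450, 2.4×22×10×450) = 113.4 kN/bolt; interior L_c = 80 − 24 = 56, R_n = 237.6 kN/bolt. φR_n = 0.75 × (2×113.4 + 4×237.6) = 882.9 kN.
Tension yield (gross): A_g = 146×10 = 1460 mm². φR_n = 0.90 × 350 × 1460 = 459.9 kN.
Tension rupture (net): A_n = (146 − 2×26)×10 = 940 mm² (U = 1.0, A_e = A_n). φR_n = 0.75 × 450 × 940 = 317.3 kN.
Governing: min(802.3, 882.9, 459.9, 317.3) = 317.3 kN → net-section rupture.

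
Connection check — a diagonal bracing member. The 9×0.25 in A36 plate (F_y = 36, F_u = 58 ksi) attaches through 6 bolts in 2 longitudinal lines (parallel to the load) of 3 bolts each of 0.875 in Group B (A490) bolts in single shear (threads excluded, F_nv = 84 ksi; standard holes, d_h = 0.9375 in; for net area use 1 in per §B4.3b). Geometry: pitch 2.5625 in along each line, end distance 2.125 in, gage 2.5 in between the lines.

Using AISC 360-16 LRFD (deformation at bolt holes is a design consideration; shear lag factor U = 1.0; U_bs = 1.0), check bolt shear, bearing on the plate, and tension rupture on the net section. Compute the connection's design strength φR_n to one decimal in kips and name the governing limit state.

76.1 kips (net-section rupture governs)

Bolt shear: A_b = π(0.875)²/4 = 0.60132 in². φR_n = 0.75 × 84 × 0.60132 × 6 × 1 = 227.3 kips.
Bearing (0.25 in plate, F_u = 58 ksi): end bolts L_c = 2.125 − 0.9375/2 = 1.65625, R_n = min(1.2×1.65625×0.25×58, 2.4×0.875×0.25×58) = 28.819 kips/bolt; interior L_c = 2.5625 − 0.9375 = 1.625, R_n = 28.275 kips/bolt. φR_n = 0.75 × (2×28.819 + 4×28.275) = 128.1 kips.
Tension rupture (net): A_n = (9 − 2×1)×0.25 = 1.75 in² (U = 1.0, A_e = A_n). φR_n = 0.75 × 58 × 1.75 = 76.1 kips.
Governing: min(227.3, 128.1, 76.1) = 76.1 kips → net-section rupture.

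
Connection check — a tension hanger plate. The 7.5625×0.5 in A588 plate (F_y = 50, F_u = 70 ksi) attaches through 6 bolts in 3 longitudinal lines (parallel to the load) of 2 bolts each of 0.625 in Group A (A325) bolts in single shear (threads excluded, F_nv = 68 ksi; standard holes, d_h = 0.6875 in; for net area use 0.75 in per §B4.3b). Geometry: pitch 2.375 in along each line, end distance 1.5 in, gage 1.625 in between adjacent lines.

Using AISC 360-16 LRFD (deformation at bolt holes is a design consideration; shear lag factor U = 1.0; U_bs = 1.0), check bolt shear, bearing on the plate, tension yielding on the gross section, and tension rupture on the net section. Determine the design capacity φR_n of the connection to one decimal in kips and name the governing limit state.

Bolt shear: A_b = π(0.625)²/4 = 0.3068 in². φR_n = 0.75 × 68 × 0.3068 × 6 × 1 = 93.9 kips.
Bearing (0.5 in plate, F_u = 70 ksi): end bolts L_c = 1.5 − 0.6875/2 = 1.15625, R_n = min(1.2×1.15625×0.5×70, 2.4×0.625×0.5×70) = 48.563 kips/bolt; interior L_c = 2.375 − 0.6875 = 1.6875, R_n = 52.5 kips/bolt. φR_n = 0.75 × (3×48.563 + 3×52.5) = 227.4 kips.
Tension yield (gross): A_g = 7.5625×0.5 = 3.7813 in². φR_n = 0.90 × 50 × 3.7813 = 170.2 kips.
Tension rupture (net): A_n = (7.5625 − 3×0.75)×0.5 = 2.6563 in² (U = 1.0, A_e = A_n). φR_n = 0.75 × 70 × 2.6563 = 139.5 kips.
Governing: min(93.9, 227.4, 170.2, 139.5) = 93.9 kips → bolt shear.

93.9 kips (bolt shear governs)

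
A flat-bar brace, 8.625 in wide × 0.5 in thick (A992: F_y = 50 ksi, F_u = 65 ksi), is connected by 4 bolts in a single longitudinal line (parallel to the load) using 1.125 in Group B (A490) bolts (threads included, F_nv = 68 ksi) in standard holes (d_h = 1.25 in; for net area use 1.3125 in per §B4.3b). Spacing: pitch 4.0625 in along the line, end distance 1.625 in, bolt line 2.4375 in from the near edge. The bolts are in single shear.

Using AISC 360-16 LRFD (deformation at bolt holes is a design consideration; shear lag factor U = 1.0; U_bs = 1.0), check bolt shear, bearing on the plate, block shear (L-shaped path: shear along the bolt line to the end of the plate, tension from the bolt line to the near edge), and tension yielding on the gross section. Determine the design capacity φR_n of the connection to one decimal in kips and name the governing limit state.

Bolt shear: A_b = π(1.125)²/4 = 0.99402 in². φR_n = 0.75 × 68 × 0.99402 × 4 × 1 = 202.8 kips.
Bearing (0.5 in plate, F_u = 65 ksi): end bolts L_c = 1.625 − 1.25/2 = 1, R_n = min(1.2×1×0.5×65, 2.4×1.125×0.5×65) = 39 kips/bolt; interior L_c = 4.0625 − 1.25 = 2.8125, R_n = 87.75 kips/bolt. φR_n = 0.75 × (1×39 + 3×87.75) = 226.7 kips.
Block shear: shear path 1×[1.625+3×4.0625] = 1×13.8125 in, A_gv = 6.9063, A_nv = 1×(13.8125 − 3.5×1.3125)×0.5 = 4.6094 in²; tension to near edge: (2.4375 − 0.5×1.3125)×0.5 = 0.89063 in². R_n = min(0.6×65×4.6094, 0.6×50×6.9063) + 1.0×65×0.89063 = min(179.77, 207.19) + 57.891 = 237.66 kips. φR_n = 0.75 × 237.66 = 178.2 kips.
Tension yield (gross): A_g = 8.625×0.5 = 4.3125 in². φR_n = 0.90 × 50 × 4.3125 = 194.1 kips.
Governing: min(202.8, 226.7, 178.2, 194.1) = 178.2 kips → block shear.

178.2 kips (block shear governs)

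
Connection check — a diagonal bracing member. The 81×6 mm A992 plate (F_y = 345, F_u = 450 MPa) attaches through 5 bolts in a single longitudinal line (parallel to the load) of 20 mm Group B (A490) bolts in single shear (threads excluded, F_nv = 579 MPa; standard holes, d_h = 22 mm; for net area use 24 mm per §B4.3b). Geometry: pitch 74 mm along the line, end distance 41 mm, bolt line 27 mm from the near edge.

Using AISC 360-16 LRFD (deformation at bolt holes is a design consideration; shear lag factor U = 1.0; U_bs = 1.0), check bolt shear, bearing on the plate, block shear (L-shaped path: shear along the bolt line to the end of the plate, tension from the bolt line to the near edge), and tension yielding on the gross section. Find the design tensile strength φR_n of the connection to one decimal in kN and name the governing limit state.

Bolt shear: A_b = π(20)²/4 = 314.16 mm². φR_n = 0.75 × 579 × 314.16 × 5 × 1 = 682.1 kN.
Bearing (6 mm plate, F_u = 450 MPa): end bolts L_c = 41 − 22/2 = 30, R_n = min(1.2×30×6×450, 2.4×20×6×450) = 97.2 kN/bolt; interior L_c = 74 − 22 = 52, R_n = 129.6 kN/bolt. φR_n = 0.75 × (1×97.2 + 4×129.6) = 461.7 kN.
Block shear: shear path 1×[41+4×74] = 1×337 mm, A_gv = 2022, A_nv = 1×(337 − 4.5×24)×6 = 1374 mm²; tension to near edge: (27 − 0.5×24)×6 = 90 mm². R_n = min(0.6×450×1374, 0.6×345×2022) + 1.0×450×90 = min(370.98, 418.55) + 40.5 = 411.48 kN. φR_n = 0.75 × 411.48 = 308.6 kN.
Tension yield (gross): A_g = 81×6 = 486 mm². φR_n = 0.90 × 345 × 486 = 150.9 kN.
Governing: min(682.1, 461.7, 308.6, 150.9) = 150.9 kN → gross-section yield.

150.9 kN (gross-section yield governs)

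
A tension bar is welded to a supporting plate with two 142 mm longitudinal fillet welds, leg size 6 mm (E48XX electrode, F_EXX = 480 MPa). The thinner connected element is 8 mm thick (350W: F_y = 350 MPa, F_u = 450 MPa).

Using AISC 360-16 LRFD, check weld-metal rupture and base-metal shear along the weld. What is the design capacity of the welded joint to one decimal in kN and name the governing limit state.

260.2 kN (weld metal governs)

Weld metal: throat = 0.707×6 = 4.242 mm, L = 2×142 = 284 mm. φR_n = 0.75 × 0.6 × 480 × 4.242 × 284 = 260.2 kN.
Base metal shear (8 mm plate): yield φR_n = 1.0×0.6×350×8×284 = 477.1 kN; rupture φR_n = 0.75×0.6×450×8×284 = 460.1 kN; take 460.1 kN (rupture).
Governing: min(260.2, 460.1) = 260.2 kN → weld metal.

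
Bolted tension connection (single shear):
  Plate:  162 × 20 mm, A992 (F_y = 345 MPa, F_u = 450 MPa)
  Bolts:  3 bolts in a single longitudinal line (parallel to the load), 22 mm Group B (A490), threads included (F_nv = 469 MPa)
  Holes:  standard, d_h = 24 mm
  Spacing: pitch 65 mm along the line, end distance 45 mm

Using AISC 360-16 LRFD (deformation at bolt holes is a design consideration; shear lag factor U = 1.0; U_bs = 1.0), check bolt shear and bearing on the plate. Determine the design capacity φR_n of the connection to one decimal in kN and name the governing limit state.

Bolt shear: A_b = π(22)²/4 = 380.13 mm². φR_n = 0.75 × 469 × 380.13 × 3 × 1 = 401.1 kN.
Bearing (20 mm plate, F_u = 450 MPa): end bolts L_c = 45 − 24/2 = 33, R_n = min(1.2×33×20×450, 2.4×22×20×450) = 356.4 kN/bolt; interior L_c = 65 − 24 = 41, R_n = 442.8 kN/bolt. φR_n = 0.75 × (1×356.4 + 2×442.8) = 931.5 kN.
Governing: min(401.1, 931.5) = 401.1 kN → bolt shear.

401.1 kN (bolt shear governs)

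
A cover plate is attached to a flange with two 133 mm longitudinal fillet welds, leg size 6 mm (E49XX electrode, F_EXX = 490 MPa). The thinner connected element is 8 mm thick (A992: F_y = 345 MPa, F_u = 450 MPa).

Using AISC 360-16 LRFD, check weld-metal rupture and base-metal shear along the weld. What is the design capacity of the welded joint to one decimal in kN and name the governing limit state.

248.8 kN (weld metal governs)

Weld metal: throat = 0.707×6 = 4.242 mm, L = 2×133 = 266 mm. φR_n = 0.75 × 0.6 × 490 × 4.242 × 266 = 248.8 kN.
Base metal shear (8 mm plate): yield φR_n = 1.0×0.6×345×8×266 = 440.5 kN; rupture φR_n = 0.75×0.6×450×8×266 = 430.9 kN; take 430.9 kN (rupture).
Governing: min(248.8, 430.9) = 248.8 kN → weld metal.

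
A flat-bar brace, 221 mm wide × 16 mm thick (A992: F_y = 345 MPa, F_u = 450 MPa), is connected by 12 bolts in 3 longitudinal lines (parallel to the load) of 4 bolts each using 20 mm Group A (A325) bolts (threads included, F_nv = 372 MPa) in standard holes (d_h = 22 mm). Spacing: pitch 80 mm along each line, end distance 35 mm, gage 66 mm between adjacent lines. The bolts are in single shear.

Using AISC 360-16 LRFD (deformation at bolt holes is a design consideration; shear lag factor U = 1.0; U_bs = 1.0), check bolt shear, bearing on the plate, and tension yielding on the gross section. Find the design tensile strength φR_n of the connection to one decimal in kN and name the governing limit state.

1051.8 kN (bolt shear governs)

Bolt shear: A_b = π(20)²/4 = 314.16 mm². φR_n = 0.75 × 372 × 314.16 × 12 × 1 = 1051.8 kN.
Bearing (16 mm plate, F_u = 450 MPa): end bolts L_c = 35 − 22/2 = 24, R_n = min(1.2×24×16×450, 2.4×20×16×450) = 207.36 kN/bolt; interior L_c = 80 − 22 = 58, R_n = 345.6 kN/bolt. φR_n = 0.75 × (3×207.36 + 9×345.6) = 2799.4 kN.
Tension yield (gross): A_g = 221×16 = 3536 mm². φR_n = 0.90 × 345 × 3536 = 1097.9 kN.
Governing: min(1051.8, 2799.4, 1097.9) = 1051.8 kN → bolt shear.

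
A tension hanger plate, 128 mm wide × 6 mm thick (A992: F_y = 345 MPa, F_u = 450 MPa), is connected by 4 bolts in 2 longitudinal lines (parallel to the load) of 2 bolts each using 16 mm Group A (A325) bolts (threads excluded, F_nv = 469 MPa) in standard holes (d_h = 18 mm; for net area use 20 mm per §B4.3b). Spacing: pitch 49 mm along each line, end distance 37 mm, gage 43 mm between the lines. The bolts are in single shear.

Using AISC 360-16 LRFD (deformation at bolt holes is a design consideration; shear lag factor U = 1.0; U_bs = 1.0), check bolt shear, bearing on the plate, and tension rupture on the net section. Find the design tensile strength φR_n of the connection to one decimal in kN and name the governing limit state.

Bolt shear: A_b = π(16)²/4 = 201.06 mm². φR_n = 0.75 × 469 × 201.06 × 4 × 1 = 282.9 kN.
Bearing (6 mm plate, F_u = 450 MPa): end bolts L_c = 37 − 18/2 = 28, R_n = min(1.2×28×6×450, 2.4×16×6×450) = 90.72 kN/bolt; interior L_c = 49 − 18 = 31, R_n = 100.44 kN/bolt. φR_n = 0.75 × (2×90.72 + 2×100.44) = 286.7 kN.
Tension rupture (net): A_n = (128 − 2×20)×6 = 528 mm² (U = 1.0, A_e = A_n). φR_n = 0.75 × 450 × 528 = 178.2 kN.
Governing: min(282.9, 286.7, 178.2) = 178.2 kN → net-section rupture.

178.2 kN (net-section rupture governs)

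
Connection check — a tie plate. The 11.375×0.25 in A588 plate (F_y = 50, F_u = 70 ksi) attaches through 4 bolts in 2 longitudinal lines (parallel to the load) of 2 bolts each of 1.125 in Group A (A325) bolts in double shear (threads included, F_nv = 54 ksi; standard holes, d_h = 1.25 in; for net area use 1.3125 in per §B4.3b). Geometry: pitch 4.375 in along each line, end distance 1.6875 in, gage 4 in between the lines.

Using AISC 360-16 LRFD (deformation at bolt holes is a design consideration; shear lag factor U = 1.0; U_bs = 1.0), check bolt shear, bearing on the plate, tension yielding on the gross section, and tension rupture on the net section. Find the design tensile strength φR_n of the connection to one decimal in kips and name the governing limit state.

104.3 kips (bearing governs)

Bolt shear: A_b = π(1.125)²/4 = 0.99402 in². φR_n = 0.75 × 54 × 0.99402 × 4 × 2 = 322.1 kips.
Bearing (0.25 in plate, F_u = 70 ksi): end bolts L_c = 1.6875 − 1.25/2 = 1.0625, R_n = min(1.2×1.0625×0.25×70, 2.4×1.125×0.25×70) = 22.313 kips/bolt; interior L_c = 4.375 − 1.25 = 3.125, R_n = 47.25 kips/bolt. φR_n = 0.75 × (2×22.313 + 2×47.25) = 104.3 kips.
Tension yield (gross): A_g = 11.375×0.25 = 2.8438 in². φR_n = 0.90 × 50 × 2.8438 = 128.0 kips.
Tension rupture (net): A_n = (11.375 − 2×1.3125)×0.25 = 2.1875 in² (U = 1.0, A_e = A_n). φR_n = 0.75 × 70 × 2.1875 = 114.8 kips.
Governing: min(322.1, 104.3, 128.0, 114.8) = 104.3 kips → bearing.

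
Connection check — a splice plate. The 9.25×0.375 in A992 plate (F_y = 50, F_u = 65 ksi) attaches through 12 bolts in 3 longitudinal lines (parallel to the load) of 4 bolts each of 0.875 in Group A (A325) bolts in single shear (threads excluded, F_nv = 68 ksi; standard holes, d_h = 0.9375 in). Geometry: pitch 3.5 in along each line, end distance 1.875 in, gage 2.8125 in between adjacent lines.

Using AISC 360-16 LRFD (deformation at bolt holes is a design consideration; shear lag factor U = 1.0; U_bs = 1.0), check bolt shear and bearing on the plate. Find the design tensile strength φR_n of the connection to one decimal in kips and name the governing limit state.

Bolt shear: A_b = π(0.875)²/4 = 0.60132 in². φR_n = 0.75 × 68 × 0.60132 × 12 × 1 = 368.0 kips.
Bearing (0.375 in plate, F_u = 65 ksi): end bolts L_c = 1.875 − 0.9375/2 = 1.40625, R_n = min(1.2×1.40625×0.375×65, 2.4×0.875×0.375×65) = 41.133 kips/bolt; interior L_c = 3.5 − 0.9375 = 2.5625, R_n = 51.188 kips/bolt. φR_n = 0.75 × (3×41.133 + 9×51.188) = 438.1 kips.
Governing: min(368.0, 438.1) = 368.0 kips → bolt shear.

368.0 kips (bolt shear governs)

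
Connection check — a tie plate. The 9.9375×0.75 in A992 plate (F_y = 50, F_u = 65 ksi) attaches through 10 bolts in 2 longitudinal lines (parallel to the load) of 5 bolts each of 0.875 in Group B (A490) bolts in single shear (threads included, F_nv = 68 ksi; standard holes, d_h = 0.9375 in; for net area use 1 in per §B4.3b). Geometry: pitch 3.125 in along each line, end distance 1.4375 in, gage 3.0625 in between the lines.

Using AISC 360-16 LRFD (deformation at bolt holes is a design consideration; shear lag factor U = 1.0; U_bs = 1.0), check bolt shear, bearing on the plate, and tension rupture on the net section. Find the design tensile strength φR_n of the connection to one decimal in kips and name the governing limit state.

Bolt shear: A_b = π(0.875)²/4 = 0.60132 in². φR_n = 0.75 × 68 × 0.60132 × 10 × 1 = 306.7 kips.
Bearing (0.75 in plate, F_u = 65 ksi): end bolts L_c = 1.4375 − 0.9375/2 = 0.96875, R_n = min(1.2×0.96875×0.75×65, 2.4×0.875×0.75×65) = 56.672 kips/bolt; interior L_c = 3.125 − 0.9375 = 2.1875, R_n = 102.38 kips/bolt. φR_n = 0.75 × (2×56.672 + 8×102.38) = 699.3 kips.
Tension rupture (net): A_n = (9.9375 − 2×1)×0.75 = 5.9531 in² (U = 1.0, A_e = A_n). φR_n = 0.75 × 65 × 5.9531 = 290.2 kips.
Governing: min(306.7, 699.3, 290.2) = 290.2 kips → net-section rupture.

290.2 kips (net-section rupture governs)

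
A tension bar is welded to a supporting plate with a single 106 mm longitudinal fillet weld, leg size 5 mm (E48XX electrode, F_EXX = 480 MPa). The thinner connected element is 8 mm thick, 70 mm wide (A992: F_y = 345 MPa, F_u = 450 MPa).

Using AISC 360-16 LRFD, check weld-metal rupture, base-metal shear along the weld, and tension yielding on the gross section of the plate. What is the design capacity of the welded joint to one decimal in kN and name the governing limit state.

Weld metal: throat = 0.707×5 = 3.535 mm, L = 106 mm. φR_n = 0.75 × 0.6 × 480 × 3.535 × 106 = 80.9 kN.
Base metal shear (8 mm plate): yield φR_n = 1.0×0.6×345×8×106 = 175.5 kN; rupture φR_n = 0.75×0.6×450×8×106 = 171.7 kN; take 171.7 kN (rupture).
Tension yield (gross): A_g = 70×8 = 560 mm². φR_n = 0.90 × 345 × 560 = 173.9 kN.
Governing: min(80.9, 171.7, 173.9) = 80.9 kN → weld metal.

80.9 kN (weld metal governs)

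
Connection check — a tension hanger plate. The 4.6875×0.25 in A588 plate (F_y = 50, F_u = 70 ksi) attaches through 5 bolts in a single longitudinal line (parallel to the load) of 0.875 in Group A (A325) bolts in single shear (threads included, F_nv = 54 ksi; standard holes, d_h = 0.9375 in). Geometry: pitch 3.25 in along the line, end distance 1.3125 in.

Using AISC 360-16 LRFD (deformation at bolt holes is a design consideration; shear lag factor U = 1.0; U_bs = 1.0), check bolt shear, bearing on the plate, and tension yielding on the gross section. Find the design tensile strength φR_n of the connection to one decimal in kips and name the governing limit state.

52.7 kips (gross-section yield governs)

Bolt shear: A_b = π(0.875)²/4 = 0.60132 in². φR_n = 0.75 × 54 × 0.60132 × 5 × 1 = 121.8 kips.
Bearing (0.25 in plate, F_u = 70 ksi): end bolts L_c = 1.3125 − 0.9375/2 = 0.84375, R_n = min(1.2×0.84375×0.25×70, 2.4×0.875×0.25×70) = 17.719 kips/bolt; interior L_c = 3.25 − 0.9375 = 2.3125, R_n = 36.75 kips/bolt. φR_n = 0.75 × (1×17.719 + 4×36.75) = 123.5 kips.
Tension yield (gross): A_g = 4.6875×0.25 = 1.1719 in². φR_n = 0.90 × 50 × 1.1719 = 52.7 kips.
Governing: min(121.8, 123.5, 52.7) = 52.7 kips → gross-section yield.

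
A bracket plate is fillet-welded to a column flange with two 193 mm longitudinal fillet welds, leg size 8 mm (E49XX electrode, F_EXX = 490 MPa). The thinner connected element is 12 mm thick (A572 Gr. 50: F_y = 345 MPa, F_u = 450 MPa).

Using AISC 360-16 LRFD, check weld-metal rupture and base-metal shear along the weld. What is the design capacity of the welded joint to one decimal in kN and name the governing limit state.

481.4 kN (weld metal governs)

Weld metal: throat = 0.707×8 = 5.656 mm, L = 2×193 = 386 mm. φR_n = 0.75 × 0.6 × 490 × 5.656 × 386 = 481.4 kN.
Base metal shear (12 mm plate): yield φR_n = 1.0×0.6×345×12×386 = 958.8 kN; rupture φR_n = 0.75×0.6×450×12×386 = 938.0 kN; take 938.0 kN (rupture).
Governing: min(481.4, 938.0) = 481.4 kN → weld metal.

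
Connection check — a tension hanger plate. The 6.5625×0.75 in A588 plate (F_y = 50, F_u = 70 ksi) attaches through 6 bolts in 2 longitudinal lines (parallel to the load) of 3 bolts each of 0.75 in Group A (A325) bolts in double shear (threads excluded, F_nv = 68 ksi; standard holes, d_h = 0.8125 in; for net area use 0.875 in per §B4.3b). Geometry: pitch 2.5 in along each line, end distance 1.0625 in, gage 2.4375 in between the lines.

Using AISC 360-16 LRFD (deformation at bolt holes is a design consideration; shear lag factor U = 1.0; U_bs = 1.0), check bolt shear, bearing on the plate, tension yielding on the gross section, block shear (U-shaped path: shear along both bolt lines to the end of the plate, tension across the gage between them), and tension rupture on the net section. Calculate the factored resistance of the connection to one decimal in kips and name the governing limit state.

189.5 kips (net-section rupture governs)

Bolt shear: A_b = π(0.75)²/4 = 0.44179 in². φR_n = 0.75 × 68 × 0.44179 × 6 × 2 = 270.4 kips.
Bearing (0.75 in plate, F_u = 70 ksi): end bolts L_c = 1.0625 − 0.8125/2 = 0.65625, R_n = min(1.2×0.65625×0.75×70, 2.4×0.75×0.75×70) = 41.344 kips/bolt; interior L_c = 2.5 − 0.8125 = 1.6875, R_n = 94.5 kips/bolt. φR_n = 0.75 × (2×41.344 + 4×94.5) = 345.5 kips.
Tension yield (gross): A_g = 6.5625×0.75 = 4.9219 in². φR_n = 0.90 × 50 × 4.9219 = 221.5 kips.
Block shear: shear path 2×[1.0625+2×2.5] = 2×6.0625 in, A_gv = 9.0938, A_nv = 2×(6.0625 − 2.5×0.875)×0.75 = 5.8125 in²; tension across gage: (2.4375 − 1×0.875)×0.75 = 1.1719 in². R_n = min(0.6×70×5.8125, 0.6×50×9.0938) + 1.0×70×1.1719 = min(244.13, 272.81) + 82.033 = 326.16 kips. φR_n = 0.75 × 326.16 = 244.6 kips.
Tension rupture (net): A_n = (6.5625 − 2×0.875)×0.75 = 3.6094 in² (U = 1.0, A_e = A_n). φR_n = 0.75 × 70 × 3.6094 = 189.5 kips.
Governing: min(270.4, 345.5, 221.5, 244.6, 189.5) = 189.5 kips → net-section rupture.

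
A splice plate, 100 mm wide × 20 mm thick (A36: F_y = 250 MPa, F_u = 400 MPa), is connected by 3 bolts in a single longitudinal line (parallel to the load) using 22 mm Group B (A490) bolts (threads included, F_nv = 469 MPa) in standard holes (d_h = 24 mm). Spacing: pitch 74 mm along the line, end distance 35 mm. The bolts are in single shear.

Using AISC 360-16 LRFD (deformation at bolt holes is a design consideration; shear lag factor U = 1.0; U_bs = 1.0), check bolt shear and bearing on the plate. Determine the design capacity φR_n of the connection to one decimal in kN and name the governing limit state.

401.1 kN (bolt shear governs)

Bolt shear: A_b = π(22)²/4 = 380.13 mm². φR_n = 0.75 × 469 × 380.13 × 3 × 1 = 401.1 kN.
Bearing (20 mm plate, F_u = 400 MPa): end bolts L_c = 35 − 24/2 = 23, R_n = min(1.2×23×20×400, 2.4×22×20×400) = 220.8 kN/bolt; interior L_c = 74 − 24 = 50, R_n = 422.4 kN/bolt. φR_n = 0.75 × (1×220.8 + 2×422.4) = 799.2 kN.
Governing: min(401.1, 799.2) = 401.1 kN → bolt shear.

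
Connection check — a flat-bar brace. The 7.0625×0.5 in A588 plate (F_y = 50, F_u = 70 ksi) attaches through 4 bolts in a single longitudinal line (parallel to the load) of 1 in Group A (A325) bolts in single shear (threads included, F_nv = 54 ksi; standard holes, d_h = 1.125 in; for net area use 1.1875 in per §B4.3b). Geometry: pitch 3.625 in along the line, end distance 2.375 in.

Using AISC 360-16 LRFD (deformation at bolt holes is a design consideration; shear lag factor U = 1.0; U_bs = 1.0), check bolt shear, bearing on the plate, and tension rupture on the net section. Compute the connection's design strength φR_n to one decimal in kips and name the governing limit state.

127.2 kips (bolt shear governs)

Bolt shear: A_b = π(1)²/4 = 0.7854 in². φR_n = 0.75 × 54 × 0.7854 × 4 × 1 = 127.2 kips.
Bearing (0.5 in plate, F_u = 70 ksi): end bolts L_c = 2.375 − 1.125/2 = 1.8125, R_n = min(1.2×1.8125×0.5×70, 2.4×1×0.5×70) = 76.125 kips/bolt; interior L_c = 3.625 − 1.125 = 2.5, R_n = 84 kips/bolt. φR_n = 0.75 × (1×76.125 + 3×84) = 246.1 kips.
Tension rupture (net): A_n = (7.0625 − 1×1.1875)×0.5 = 2.9375 in² (U = 1.0, A_e = A_n). φR_n = 0.75 × 70 × 2.9375 = 154.2 kips.
Governing: min(127.2, 246.1, 154.2) = 127.2 kips → bolt shear.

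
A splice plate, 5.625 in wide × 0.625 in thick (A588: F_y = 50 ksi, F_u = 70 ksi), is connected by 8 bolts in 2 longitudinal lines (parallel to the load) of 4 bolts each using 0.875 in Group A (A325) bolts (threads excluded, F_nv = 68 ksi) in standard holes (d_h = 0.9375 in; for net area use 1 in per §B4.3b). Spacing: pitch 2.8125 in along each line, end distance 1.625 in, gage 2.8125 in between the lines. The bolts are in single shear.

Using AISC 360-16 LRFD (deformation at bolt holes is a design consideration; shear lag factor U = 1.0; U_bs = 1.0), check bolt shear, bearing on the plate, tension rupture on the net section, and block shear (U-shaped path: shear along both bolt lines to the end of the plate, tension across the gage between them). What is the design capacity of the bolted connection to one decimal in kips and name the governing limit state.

118.9 kips (net-section rupture governs)

Bolt shear: A_b = π(0.875)²/4 = 0.60132 in². φR_n = 0.75 × 68 × 0.60132 × 8 × 1 = 245.3 kips.
Bearing (0.625 in plate, F_u = 70 ksi): end bolts L_c = 1.625 − 0.9375/2 = 1.15625, R_n = min(1.2×1.15625×0.625×70, 2.4×0.875×0.625×70) = 60.703 kips/bolt; interior L_c = 2.8125 − 0.9375 = 1.875, R_n = 91.875 kips/bolt. φR_n = 0.75 × (2×60.703 + 6×91.875) = 504.5 kips.
Tension rupture (net): A_n = (5.625 − 2×1)×0.625 = 2.2656 in² (U = 1.0, A_e = A_n). φR_n = 0.75 × 70 × 2.2656 = 118.9 kips.
Block shear: shear path 2×[1.625+3×2.8125] = 2×10.0625 in, A_gv = 12.578, A_nv = 2×(10.0625 − 3.5×1)×0.625 = 8.2031 in²; tension across gage: (2.8125 − 1×1)×0.625 = 1.1328 in². R_n = min(0.6×70×8.2031, 0.6×50×12.578) + 1.0×70×1.1328 = min(344.53, 377.34) + 79.296 = 423.83 kips. φR_n = 0.75 × 423.83 = 317.9 kips.
Governing: min(245.3, 504.5, 118.9, 317.9) = 118.9 kips → net-section rupture.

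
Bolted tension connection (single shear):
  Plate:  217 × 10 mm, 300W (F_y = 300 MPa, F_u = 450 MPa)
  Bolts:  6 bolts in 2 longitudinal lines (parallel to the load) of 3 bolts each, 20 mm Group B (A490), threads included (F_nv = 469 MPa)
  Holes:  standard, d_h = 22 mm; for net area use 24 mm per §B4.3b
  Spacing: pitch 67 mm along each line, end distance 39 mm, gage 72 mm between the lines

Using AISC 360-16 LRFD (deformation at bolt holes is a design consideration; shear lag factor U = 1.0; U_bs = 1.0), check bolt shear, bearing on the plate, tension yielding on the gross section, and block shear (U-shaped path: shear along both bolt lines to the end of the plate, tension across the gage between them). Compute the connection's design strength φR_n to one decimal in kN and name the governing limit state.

Bolt shear: A_b = π(20)²/4 = 314.16 mm². φR_n = 0.75 × 469 × 314.16 × 6 × 1 = 663.0 kN.
Bearing (10 mm plate, F_u = 450 MPa): end bolts L_c = 39 − 22/2 = 28, R_n = min(1.2×28×10×450, 2.4×20×10×450) = 151.2 kN/bolt; interior L_c = 67 − 22 = 45, R_n = 216 kN/bolt. φR_n = 0.75 × (2×151.2 + 4×216) = 874.8 kN.
Tension yield (gross): A_g = 217×10 = 2170 mm². φR_n = 0.90 × 300 × 2170 = 585.9 kN.
Block shear: shear path 2×[39+2×67] = 2×173 mm, A_gv = 3460, A_nv = 2×(173 − 2.5×24)×10 = 2260 mm²; tension across gage: (72 − 1×24)×10 = 480 mm². R_n = min(0.6×450×2260, 0.6×300×3460) + 1.0×450×480 = min(610.2, 622.8) + 216 = 826.2 kN. φR_n = 0.75 × 826.2 = 619.7 kN.
Governing: min(663.0, 874.8, 585.9, 619.7) = 585.9 kN → gross-section yield.

585.9 kN (gross-section yield governs)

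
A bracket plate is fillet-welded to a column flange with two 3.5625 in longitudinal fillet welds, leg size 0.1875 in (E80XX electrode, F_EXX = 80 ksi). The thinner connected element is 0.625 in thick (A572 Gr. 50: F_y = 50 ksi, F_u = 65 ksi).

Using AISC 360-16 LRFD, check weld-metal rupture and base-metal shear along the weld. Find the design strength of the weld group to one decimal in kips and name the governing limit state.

34.0 kips (weld metal governs)

Weld metal: throat = 0.707×0.1875 = 0.13256 in, L = 2×3.5625 = 7.125 in. φR_n = 0.75 × 0.6 × 80 × 0.13256 × 7.125 = 34.0 kips.
Base metal shear (0.625 in plate): yield φR_n = 1.0×0.6×50×0.625×7.125 = 133.6 kips; rupture φR_n = 0.75×0.6×65×0.625×7.125 = 130.3 kips; take 130.3 kips (rupture).
Governing: min(34.0, 130.3) = 34.0 kips → weld metal.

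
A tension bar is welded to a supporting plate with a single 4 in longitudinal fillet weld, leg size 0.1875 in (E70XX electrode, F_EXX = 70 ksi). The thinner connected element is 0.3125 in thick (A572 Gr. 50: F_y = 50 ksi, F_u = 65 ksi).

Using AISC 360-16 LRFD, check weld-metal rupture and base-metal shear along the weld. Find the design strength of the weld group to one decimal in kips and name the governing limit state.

Weld metal: throat = 0.707×0.1875 = 0.13256 in, L = 4 in. φR_n = 0.75 × 0.6 × 70 × 0.13256 × 4 = 16.7 kips.
Base metal shear (0.3125 in plate): yield φR_n = 1.0×0.6×50×0.3125×4 = 37.5 kips; rupture φR_n = 0.75×0.6×65×0.3125×4 = 36.6 kips; take 36.6 kips (rupture).
Governing: min(16.7, 36.6) = 16.7 kips → weld metal.

16.7 kips (weld metal governs)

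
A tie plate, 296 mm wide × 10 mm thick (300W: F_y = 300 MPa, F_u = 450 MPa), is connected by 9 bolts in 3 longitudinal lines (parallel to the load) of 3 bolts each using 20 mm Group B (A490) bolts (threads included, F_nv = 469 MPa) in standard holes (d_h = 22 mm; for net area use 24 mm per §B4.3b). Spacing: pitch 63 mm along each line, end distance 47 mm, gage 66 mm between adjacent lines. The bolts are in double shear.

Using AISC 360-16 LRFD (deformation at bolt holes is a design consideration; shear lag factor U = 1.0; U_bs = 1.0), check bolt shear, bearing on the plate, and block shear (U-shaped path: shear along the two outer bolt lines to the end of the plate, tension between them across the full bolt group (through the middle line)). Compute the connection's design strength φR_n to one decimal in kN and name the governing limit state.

741.2 kN (block shear governs)

Bolt shear: A_b = π(20)²/4 = 314.16 mm². φR_n = 0.75 × 469 × 314.16 × 9 × 2 = 1989.1 kN.
Bearing (10 mm plate, F_u = 450 MPa): end bolts L_c = 47 − 22/2 = 36, R_n = min(1.2×36×10×450, 2.4×20×10×450) = 194.4 kN/bolt; interior L_c = 63 − 22 = 41, R_n = 216 kN/bolt. φR_n = 0.75 × (3×194.4 + 6×216) = 1409.4 kN.
Block shear: shear path 2×[47+2×63] = 2×173 mm, A_gv = 3460, A_nv = 2×(173 − 2.5×24)×10 = 2260 mm²; tension across gage: (132 − 2×24)×10 = 840 mm². R_n = min(0.6×450×2260, 0.6×300×3460) + 1.0×450×840 = min(610.2, 622.8) + 378 = 988.2 kN. φR_n = 0.75 × 988.2 = 741.2 kN.
Governing: min(1989.1, 1409.4, 741.2) = 741.2 kN → block shear.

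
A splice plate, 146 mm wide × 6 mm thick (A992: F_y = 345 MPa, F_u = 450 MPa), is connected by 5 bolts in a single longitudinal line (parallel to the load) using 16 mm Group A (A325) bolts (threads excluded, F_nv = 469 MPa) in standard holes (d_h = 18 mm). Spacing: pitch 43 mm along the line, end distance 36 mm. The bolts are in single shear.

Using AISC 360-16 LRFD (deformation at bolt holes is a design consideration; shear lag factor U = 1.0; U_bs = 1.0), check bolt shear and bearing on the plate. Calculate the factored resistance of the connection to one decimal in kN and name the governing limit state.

308.6 kN (bearing governs)

Bolt shear: A_b = π(16)²/4 = 201.06 mm². φR_n = 0.75 × 469 × 201.06 × 5 × 1 = 353.6 kN.
Bearing (6 mm plate, F_u = 450 MPa): end bolts L_c = 36 − 18/2 = 27, R_n = min(1.2×27×6×450, 2.4×16×6×450) = 87.48 kN/bolt; interior L_c = 43 − 18 = 25, R_n = 81 kN/bolt. φR_n = 0.75 × (1×87.48 + 4×81) = 308.6 kN.
Governing: min(353.6, 308.6) = 308.6 kN → bearing.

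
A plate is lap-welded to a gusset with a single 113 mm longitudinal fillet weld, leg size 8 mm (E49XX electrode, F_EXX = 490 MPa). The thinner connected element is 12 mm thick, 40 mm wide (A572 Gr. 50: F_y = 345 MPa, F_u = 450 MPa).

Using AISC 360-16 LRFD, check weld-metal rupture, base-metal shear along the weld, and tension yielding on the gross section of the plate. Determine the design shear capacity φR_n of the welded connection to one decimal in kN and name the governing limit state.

140.9 kN (weld metal governs)

Weld metal: throat = 0.707×8 = 5.656 mm, L = 113 mm. φR_n = 0.75 × 0.6 × 490 × 5.656 × 113 = 140.9 kN.
Base metal shear (12 mm plate): yield φR_n = 1.0×0.6×345×12×113 = 280.7 kN; rupture φR_n = 0.75×0.6×450×12×113 = 274.6 kN; take 274.6 kN (rupture).
Tension yield (gross): A_g = 40×12 = 480 mm². φR_n = 0.90 × 345 × 480 = 149.0 kN.
Governing: min(140.9, 274.6, 149.0) = 140.9 kN → weld metal.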